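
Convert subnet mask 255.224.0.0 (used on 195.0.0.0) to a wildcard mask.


Subnet mask: 255.224.0.0
Wildcard = 255.255.255.255 - subnet mask
255 - 255 = 0
255 - 224 = 31
255 - 0 = 255
255 - 0 = 255
Wildcard: 0.31.255.255


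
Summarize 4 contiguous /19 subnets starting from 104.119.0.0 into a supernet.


Original prefix: /19
Number of subnets: 4 = 2^2
New prefix = 19 - 2 = 17
Supernet: 104.119.0.0/17


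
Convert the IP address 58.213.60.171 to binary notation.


58 = 00111010
213 = 11010101
60 = 00111100
171 = 10101011
Binary: 00111010.11010101.00111100.10101011


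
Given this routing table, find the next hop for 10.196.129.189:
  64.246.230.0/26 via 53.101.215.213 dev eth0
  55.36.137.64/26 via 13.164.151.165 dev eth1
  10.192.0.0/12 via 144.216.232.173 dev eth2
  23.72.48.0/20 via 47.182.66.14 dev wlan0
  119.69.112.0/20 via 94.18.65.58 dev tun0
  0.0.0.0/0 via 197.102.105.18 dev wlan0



Longest prefix match for 10.196.129.189:
  /26 64.246.230.0: no
  /26 55.36.137.64: no
  /12 10.192.0.0: MATCH
  /20 23.72.48.0: no
  /20 119.69.112.0: no
  /0 0.0.0.0: MATCH
Selected: next-hop 144.216.232.173 via eth2 (matched /12)


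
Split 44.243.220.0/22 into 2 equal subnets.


New prefix = 22 + 1 = 23
Each subnet has 512 addresses
  44.243.220.0/23
  44.243.222.0/23
Subnets: 44.243.220.0/23, 44.243.222.0/23


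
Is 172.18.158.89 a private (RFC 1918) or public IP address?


RFC 1918 private ranges:
  10.0.0.0/8 (10.0.0.0 - 10.255.255.255)
  172.16.0.0/12 (172.16.0.0 - 172.31.255.255)
  192.168.0.0/16 (192.168.0.0 - 192.168.255.255)
Private (in 172.16.0.0/12)


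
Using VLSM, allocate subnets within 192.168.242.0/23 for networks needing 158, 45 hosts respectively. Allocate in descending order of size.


158 hosts -> /24 (254 usable): 192.168.242.0/24
45 hosts -> /26 (62 usable): 192.168.243.0/26
Allocation: 192.168.242.0/24 (158 hosts, 254 usable); 192.168.243.0/26 (45 hosts, 62 usable)


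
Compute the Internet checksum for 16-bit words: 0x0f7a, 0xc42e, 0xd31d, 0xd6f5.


Sum all words (with carry folding):
+ 0x0f7a = 0x0f7a
+ 0xc42e = 0xd3a8
+ 0xd31d = 0xa6c6
+ 0xd6f5 = 0x7dbc
One's complement: ~0x7dbc
Checksum = 0x8243


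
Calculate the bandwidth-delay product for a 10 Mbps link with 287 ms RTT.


BDP = bandwidth * RTT
= 10 Mbps * 287 ms
= 10 * 1e6 * 287 / 1000 bits
= 2870000 bits
= 358750 bytes
= 350.3418 KB
BDP = 2870000 bits (358750 bytes)


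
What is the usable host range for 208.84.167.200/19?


Network: 208.84.160.0
Broadcast: 208.84.191.255
First usable = network + 1
Last usable = broadcast - 1
Range: 208.84.160.1 to 208.84.191.254


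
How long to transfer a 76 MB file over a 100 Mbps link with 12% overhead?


Effective throughput = 100 * (1 - 12/100) = 88 Mbps
File size in Mb = 76 * 8 = 608 Mb
Time = 608 / 88
Time = 6.9091 seconds


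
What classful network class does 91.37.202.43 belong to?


First octet: 91
Binary: 01011011
0xxxxxxx -> Class A (1-126)
Class A, default mask 255.0.0.0 (/8)


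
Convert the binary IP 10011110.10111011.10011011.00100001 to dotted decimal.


10011110 = 158
10111011 = 187
10011011 = 155
00100001 = 33
IP: 158.187.155.33


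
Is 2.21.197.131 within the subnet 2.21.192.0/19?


Subnet network: 2.21.192.0
Test IP AND mask: 2.21.192.0
Yes, 2.21.197.131 is in 2.21.192.0/19


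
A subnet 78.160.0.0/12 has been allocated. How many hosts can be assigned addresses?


Host bits = 32 - 12 = 20
Total addresses = 2^20 = 1048576
Usable = total - 2 (network and broadcast)
Usable hosts: 1048574


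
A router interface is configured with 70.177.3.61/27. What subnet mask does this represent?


/27 means 27 network bits, 5 host bits
Binary: 11111111111111111111111111100000
Mask: 255.255.255.224


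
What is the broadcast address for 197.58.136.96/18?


Network: 197.58.128.0/18
Host bits = 14
Set all host bits to 1:
Broadcast: 197.58.191.255


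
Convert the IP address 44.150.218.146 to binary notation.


44 = 00101100
150 = 10010110
218 = 11011010
146 = 10010010
Binary: 00101100.10010110.11011010.10010010


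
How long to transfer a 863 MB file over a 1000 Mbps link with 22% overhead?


Effective throughput = 1000 * (1 - 22/100) = 780 Mbps
File size in Mb = 863 * 8 = 6904 Mb
Time = 6904 / 780
Time = 8.8513 seconds


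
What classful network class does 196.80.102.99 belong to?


First octet: 196
Binary: 11000100
110xxxxx -> Class C (192-223)
Class C, default mask 255.255.255.0 (/24)


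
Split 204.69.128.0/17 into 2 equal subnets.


New prefix = 17 + 1 = 18
Each subnet has 16384 addresses
  204.69.128.0/18
  204.69.192.0/18
Subnets: 204.69.128.0/18, 204.69.192.0/18


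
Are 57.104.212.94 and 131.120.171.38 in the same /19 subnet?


Mask: 255.255.224.0
57.104.212.94 AND mask = 57.104.192.0
131.120.171.38 AND mask = 131.120.160.0
No, different subnets (57.104.192.0 vs 131.120.160.0)


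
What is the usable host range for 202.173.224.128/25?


Network: 202.173.224.128
Broadcast: 202.173.224.255
First usable = network + 1
Last usable = broadcast - 1
Range: 202.173.224.129 to 202.173.224.254


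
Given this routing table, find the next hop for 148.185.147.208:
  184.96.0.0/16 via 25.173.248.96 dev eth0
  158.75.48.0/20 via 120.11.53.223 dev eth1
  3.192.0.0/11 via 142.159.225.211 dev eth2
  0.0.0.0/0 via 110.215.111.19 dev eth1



Longest prefix match for 148.185.147.208:
  /16 184.96.0.0: no
  /20 158.75.48.0: no
  /11 3.192.0.0: no
  /0 0.0.0.0: MATCH
Selected: next-hop 110.215.111.19 via eth1 (matched /0)


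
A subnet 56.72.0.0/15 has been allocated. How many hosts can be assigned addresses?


Host bits = 32 - 15 = 17
Total addresses = 2^17 = 131072
Usable = total - 2 (network and broadcast)
Usable hosts: 131070


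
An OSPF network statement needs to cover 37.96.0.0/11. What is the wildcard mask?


Subnet mask: 255.224.0.0
Wildcard = 255.255.255.255 - subnet mask
255 - 255 = 0
255 - 224 = 31
255 - 0 = 255
255 - 0 = 255
Wildcard: 0.31.255.255


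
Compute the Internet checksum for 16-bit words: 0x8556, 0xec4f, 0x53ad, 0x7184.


Sum all words (with carry folding):
+ 0x8556 = 0x8556
+ 0xec4f = 0x71a6
+ 0x53ad = 0xc553
+ 0x7184 = 0x36d8
One's complement: ~0x36d8
Checksum = 0xc927


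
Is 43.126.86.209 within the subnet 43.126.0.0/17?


Subnet network: 43.126.0.0
Test IP AND mask: 43.126.0.0
Yes, 43.126.86.209 is in 43.126.0.0/17


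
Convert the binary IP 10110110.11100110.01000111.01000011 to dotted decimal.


10110110 = 182
11100110 = 230
01000111 = 71
01000011 = 67
IP: 182.230.71.67


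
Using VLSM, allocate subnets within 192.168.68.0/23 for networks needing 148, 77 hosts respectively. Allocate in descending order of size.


148 hosts -> /24 (254 usable): 192.168.68.0/24
77 hosts -> /25 (126 usable): 192.168.69.0/25
Allocation: 192.168.68.0/24 (148 hosts, 254 usable); 192.168.69.0/25 (77 hosts, 126 usable)


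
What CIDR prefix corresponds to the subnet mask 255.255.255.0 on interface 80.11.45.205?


Binary: 11111111.11111111.11111111.00000000
Count leading 1s
Prefix: /24


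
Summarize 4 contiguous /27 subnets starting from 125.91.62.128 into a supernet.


Original prefix: /27
Number of subnets: 4 = 2^2
New prefix = 27 - 2 = 25
Supernet: 125.91.62.128/25


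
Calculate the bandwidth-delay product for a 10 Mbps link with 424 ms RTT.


BDP = bandwidth * RTT
= 10 Mbps * 424 ms
= 10 * 1e6 * 424 / 1000 bits
= 4240000 bits
= 530000 bytes
= 517.5781 KB
BDP = 4240000 bits (530000 bytes)


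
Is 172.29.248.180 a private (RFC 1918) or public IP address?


RFC 1918 private ranges:
  10.0.0.0/8 (10.0.0.0 - 10.255.255.255)
  172.16.0.0/12 (172.16.0.0 - 172.31.255.255)
  192.168.0.0/16 (192.168.0.0 - 192.168.255.255)
Private (in 172.16.0.0/12)


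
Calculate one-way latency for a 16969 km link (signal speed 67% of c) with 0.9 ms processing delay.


Speed = 0.67 * 3e5 km/s = 201000 km/s
Propagation delay = 16969 / 201000 = 0.0844 s = 84.4229 ms
Processing delay = 0.9 ms
Total one-way latency = 85.3229 ms


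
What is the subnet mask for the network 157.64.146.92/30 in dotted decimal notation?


/30 means 30 network bits, 2 host bits
Binary: 11111111111111111111111111111100
Mask: 255.255.255.252


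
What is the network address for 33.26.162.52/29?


IP:   00100001.00011010.10100010.00110100
Mask: 11111111.11111111.11111111.11111000
AND operation:
Net:  00100001.00011010.10100010.00110000
Network: 33.26.162.48/29


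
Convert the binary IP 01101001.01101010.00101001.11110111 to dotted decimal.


01101001 = 105
01101010 = 106
00101001 = 41
11110111 = 247
IP: 105.106.41.247


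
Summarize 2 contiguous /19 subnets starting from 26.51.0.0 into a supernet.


Original prefix: /19
Number of subnets: 2 = 2^1
New prefix = 19 - 1 = 18
Supernet: 26.51.0.0/18


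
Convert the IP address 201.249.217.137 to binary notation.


201 = 11001001
249 = 11111001
217 = 11011001
137 = 10001001
Binary: 11001001.11111001.11011001.10001001


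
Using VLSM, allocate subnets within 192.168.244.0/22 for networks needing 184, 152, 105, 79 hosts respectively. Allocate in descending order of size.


184 hosts -> /24 (254 usable): 192.168.244.0/24
152 hosts -> /24 (254 usable): 192.168.245.0/24
105 hosts -> /25 (126 usable): 192.168.246.0/25
79 hosts -> /25 (126 usable): 192.168.246.128/25
Allocation: 192.168.244.0/24 (184 hosts, 254 usable); 192.168.245.0/24 (152 hosts, 254 usable); 192.168.246.0/25 (105 hosts, 126 usable); 192.168.246.128/25 (79 hosts, 126 usable)


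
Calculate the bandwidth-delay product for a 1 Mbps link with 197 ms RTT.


BDP = bandwidth * RTT
= 1 Mbps * 197 ms
= 1 * 1e6 * 197 / 1000 bits
= 197000 bits
= 24625 bytes
= 24.0479 KB
BDP = 197000 bits (24625 bytes)


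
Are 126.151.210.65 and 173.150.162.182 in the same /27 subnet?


Mask: 255.255.255.224
126.151.210.65 AND mask = 126.151.210.64
173.150.162.182 AND mask = 173.150.162.160
No, different subnets (126.151.210.64 vs 173.150.162.160)


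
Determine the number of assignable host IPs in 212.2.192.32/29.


Host bits = 32 - 29 = 3
Total addresses = 2^3 = 8
Usable = total - 2 (network and broadcast)
Usable hosts: 6


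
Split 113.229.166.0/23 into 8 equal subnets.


New prefix = 23 + 3 = 26
Each subnet has 64 addresses
  113.229.166.0/26
  113.229.166.64/26
  113.229.166.128/26
  113.229.166.192/26
  113.229.167.0/26
  113.229.167.64/26
  113.229.167.128/26
  113.229.167.192/26
Subnets: 113.229.166.0/26, 113.229.166.64/26, 113.229.166.128/26, 113.229.166.192/26, 113.229.167.0/26, 113.229.167.64/26, 113.229.167.128/26, 113.229.167.192/26


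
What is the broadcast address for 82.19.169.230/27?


Network: 82.19.169.224/27
Host bits = 5
Set all host bits to 1:
Broadcast: 82.19.169.255


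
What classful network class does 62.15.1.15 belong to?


First octet: 62
Binary: 00111110
0xxxxxxx -> Class A (1-126)
Class A, default mask 255.0.0.0 (/8)


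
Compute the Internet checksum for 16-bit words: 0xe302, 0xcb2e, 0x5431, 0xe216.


Sum all words (with carry folding):
+ 0xe302 = 0xe302
+ 0xcb2e = 0xae31
+ 0x5431 = 0x0263
+ 0xe216 = 0xe479
One's complement: ~0xe479
Checksum = 0x1b86


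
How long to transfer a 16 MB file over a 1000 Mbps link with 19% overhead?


Effective throughput = 1000 * (1 - 19/100) = 810 Mbps
File size in Mb = 16 * 8 = 128 Mb
Time = 128 / 810
Time = 0.158 seconds


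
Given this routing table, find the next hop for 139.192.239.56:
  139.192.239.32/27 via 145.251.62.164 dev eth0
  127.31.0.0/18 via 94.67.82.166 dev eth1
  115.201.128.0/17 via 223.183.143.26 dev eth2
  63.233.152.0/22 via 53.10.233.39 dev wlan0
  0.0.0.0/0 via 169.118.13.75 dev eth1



Longest prefix match for 139.192.239.56:
  /27 139.192.239.32: MATCH
  /18 127.31.0.0: no
  /17 115.201.128.0: no
  /22 63.233.152.0: no
  /0 0.0.0.0: MATCH
Selected: next-hop 145.251.62.164 via eth0 (matched /27)


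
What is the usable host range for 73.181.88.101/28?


Network: 73.181.88.96
Broadcast: 73.181.88.111
First usable = network + 1
Last usable = broadcast - 1
Range: 73.181.88.97 to 73.181.88.110


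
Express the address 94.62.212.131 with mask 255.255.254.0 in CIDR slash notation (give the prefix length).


Binary: 11111111.11111111.11111110.00000000
Count leading 1s
Prefix: /23


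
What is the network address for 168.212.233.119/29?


IP:   10101000.11010100.11101001.01110111
Mask: 11111111.11111111.11111111.11111000
AND operation:
Net:  10101000.11010100.11101001.01110000
Network: 168.212.233.112/29


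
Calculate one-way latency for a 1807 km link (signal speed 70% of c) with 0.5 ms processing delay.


Speed = 0.7 * 3e5 km/s = 210000 km/s
Propagation delay = 1807 / 210000 = 0.0086 s = 8.6048 ms
Processing delay = 0.5 ms
Total one-way latency = 9.1048 ms


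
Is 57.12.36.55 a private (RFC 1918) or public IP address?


RFC 1918 private ranges:
  10.0.0.0/8 (10.0.0.0 - 10.255.255.255)
  172.16.0.0/12 (172.16.0.0 - 172.31.255.255)
  192.168.0.0/16 (192.168.0.0 - 192.168.255.255)
Public (not in any RFC 1918 range)


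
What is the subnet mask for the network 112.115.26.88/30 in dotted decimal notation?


/30 means 30 network bits, 2 host bits
Binary: 11111111111111111111111111111100
Mask: 255.255.255.252


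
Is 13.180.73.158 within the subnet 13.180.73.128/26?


Subnet network: 13.180.73.128
Test IP AND mask: 13.180.73.128
Yes, 13.180.73.158 is in 13.180.73.128/26


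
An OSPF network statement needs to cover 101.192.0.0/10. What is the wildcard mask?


Subnet mask: 255.192.0.0
Wildcard = 255.255.255.255 - subnet mask
255 - 255 = 0
255 - 192 = 63
255 - 0 = 255
255 - 0 = 255
Wildcard: 0.63.255.255


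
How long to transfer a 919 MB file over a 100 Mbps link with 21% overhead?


Effective throughput = 100 * (1 - 21/100) = 79 Mbps
File size in Mb = 919 * 8 = 7352 Mb
Time = 7352 / 79
Time = 93.0633 seconds


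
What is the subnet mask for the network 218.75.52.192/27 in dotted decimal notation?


/27 means 27 network bits, 5 host bits
Binary: 11111111111111111111111111100000
Mask: 255.255.255.224


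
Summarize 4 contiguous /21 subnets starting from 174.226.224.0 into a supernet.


Original prefix: /21
Number of subnets: 4 = 2^2
New prefix = 21 - 2 = 19
Supernet: 174.226.224.0/19


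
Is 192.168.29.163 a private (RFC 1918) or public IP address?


RFC 1918 private ranges:
  10.0.0.0/8 (10.0.0.0 - 10.255.255.255)
  172.16.0.0/12 (172.16.0.0 - 172.31.255.255)
  192.168.0.0/16 (192.168.0.0 - 192.168.255.255)
Private (in 192.168.0.0/16)


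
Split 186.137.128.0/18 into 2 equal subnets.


New prefix = 18 + 1 = 19
Each subnet has 8192 addresses
  186.137.128.0/19
  186.137.160.0/19
Subnets: 186.137.128.0/19, 186.137.160.0/19


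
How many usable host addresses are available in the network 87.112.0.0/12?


Host bits = 32 - 12 = 20
Total addresses = 2^20 = 1048576
Usable = total - 2 (network and broadcast)
Usable hosts: 1048574


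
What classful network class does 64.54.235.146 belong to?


First octet: 64
Binary: 01000000
0xxxxxxx -> Class A (1-126)
Class A, default mask 255.0.0.0 (/8)


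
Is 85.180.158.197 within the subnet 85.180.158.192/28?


Subnet network: 85.180.158.192
Test IP AND mask: 85.180.158.192
Yes, 85.180.158.197 is in 85.180.158.192/28


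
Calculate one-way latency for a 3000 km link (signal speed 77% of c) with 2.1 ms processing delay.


Speed = 0.77 * 3e5 km/s = 231000 km/s
Propagation delay = 3000 / 231000 = 0.013 s = 12.987 ms
Processing delay = 2.1 ms
Total one-way latency = 15.087 ms


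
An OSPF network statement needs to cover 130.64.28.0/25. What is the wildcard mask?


Subnet mask: 255.255.255.128
Wildcard = 255.255.255.255 - subnet mask
255 - 255 = 0
255 - 255 = 0
255 - 255 = 0
255 - 128 = 127
Wildcard: 0.0.0.127


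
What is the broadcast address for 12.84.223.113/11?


Network: 12.64.0.0/11
Host bits = 21
Set all host bits to 1:
Broadcast: 12.95.255.255


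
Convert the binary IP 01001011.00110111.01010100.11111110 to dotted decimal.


01001011 = 75
00110111 = 55
01010100 = 84
11111110 = 254
IP: 75.55.84.254


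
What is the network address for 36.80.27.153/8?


IP:   00100100.01010000.00011011.10011001
Mask: 11111111.00000000.00000000.00000000
AND operation:
Net:  00100100.00000000.00000000.00000000
Network: 36.0.0.0/8


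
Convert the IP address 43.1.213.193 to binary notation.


43 = 00101011
1 = 00000001
213 = 11010101
193 = 11000001
Binary: 00101011.00000001.11010101.11000001


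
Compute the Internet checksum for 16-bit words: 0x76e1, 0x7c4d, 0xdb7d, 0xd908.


Sum all words (with carry folding):
+ 0x76e1 = 0x76e1
+ 0x7c4d = 0xf32e
+ 0xdb7d = 0xceac
+ 0xd908 = 0xa7b5
One's complement: ~0xa7b5
Checksum = 0x584a


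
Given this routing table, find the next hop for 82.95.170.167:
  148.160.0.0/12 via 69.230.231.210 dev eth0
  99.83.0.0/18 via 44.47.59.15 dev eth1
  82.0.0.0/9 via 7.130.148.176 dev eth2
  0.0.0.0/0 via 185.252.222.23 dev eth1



Longest prefix match for 82.95.170.167:
  /12 148.160.0.0: no
  /18 99.83.0.0: no
  /9 82.0.0.0: MATCH
  /0 0.0.0.0: MATCH
Selected: next-hop 7.130.148.176 via eth2 (matched /9)


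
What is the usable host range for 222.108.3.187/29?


Network: 222.108.3.184
Broadcast: 222.108.3.191
First usable = network + 1
Last usable = broadcast - 1
Range: 222.108.3.185 to 222.108.3.190


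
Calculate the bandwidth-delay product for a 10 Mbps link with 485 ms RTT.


BDP = bandwidth * RTT
= 10 Mbps * 485 ms
= 10 * 1e6 * 485 / 1000 bits
= 4850000 bits
= 606250 bytes
= 592.041 KB
BDP = 4850000 bits (606250 bytes)


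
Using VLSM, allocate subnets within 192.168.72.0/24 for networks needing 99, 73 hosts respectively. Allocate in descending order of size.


99 hosts -> /25 (126 usable): 192.168.72.0/25
73 hosts -> /25 (126 usable): 192.168.72.128/25
Allocation: 192.168.72.0/25 (99 hosts, 126 usable); 192.168.72.128/25 (73 hosts, 126 usable)


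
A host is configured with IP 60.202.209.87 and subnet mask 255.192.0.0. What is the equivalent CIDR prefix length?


Binary: 11111111.11000000.00000000.00000000
Count leading 1s
Prefix: /10


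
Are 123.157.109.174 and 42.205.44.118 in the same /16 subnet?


Mask: 255.255.0.0
123.157.109.174 AND mask = 123.157.0.0
42.205.44.118 AND mask = 42.205.0.0
No, different subnets (123.157.0.0 vs 42.205.0.0)


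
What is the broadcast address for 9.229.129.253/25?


Network: 9.229.129.128/25
Host bits = 7
Set all host bits to 1:
Broadcast: 9.229.129.255


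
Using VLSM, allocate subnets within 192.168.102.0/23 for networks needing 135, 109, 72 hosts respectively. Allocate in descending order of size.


135 hosts -> /24 (254 usable): 192.168.102.0/24
109 hosts -> /25 (126 usable): 192.168.103.0/25
72 hosts -> /25 (126 usable): 192.168.103.128/25
Allocation: 192.168.102.0/24 (135 hosts, 254 usable); 192.168.103.0/25 (109 hosts, 126 usable); 192.168.103.128/25 (72 hosts, 126 usable)


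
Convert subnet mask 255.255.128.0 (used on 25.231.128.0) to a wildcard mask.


Subnet mask: 255.255.128.0
Wildcard = 255.255.255.255 - subnet mask
255 - 255 = 0
255 - 255 = 0
255 - 128 = 127
255 - 0 = 255
Wildcard: 0.0.127.255


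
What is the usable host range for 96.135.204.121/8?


Network: 96.0.0.0
Broadcast: 96.255.255.255
First usable = network + 1
Last usable = broadcast - 1
Range: 96.0.0.1 to 96.255.255.254


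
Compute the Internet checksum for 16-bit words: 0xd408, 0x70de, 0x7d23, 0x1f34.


Sum all words (with carry folding):
+ 0xd408 = 0xd408
+ 0x70de = 0x44e7
+ 0x7d23 = 0xc20a
+ 0x1f34 = 0xe13e
One's complement: ~0xe13e
Checksum = 0x1ec1


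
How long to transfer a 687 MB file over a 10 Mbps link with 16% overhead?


Effective throughput = 10 * (1 - 16/100) = 8.4 Mbps
File size in Mb = 687 * 8 = 5496 Mb
Time = 5496 / 8.4
Time = 654.2857 seconds


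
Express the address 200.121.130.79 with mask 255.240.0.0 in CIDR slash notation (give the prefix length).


Binary: 11111111.11110000.00000000.00000000
Count leading 1s
Prefix: /12


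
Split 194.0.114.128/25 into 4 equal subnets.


New prefix = 25 + 2 = 27
Each subnet has 32 addresses
  194.0.114.128/27
  194.0.114.160/27
  194.0.114.192/27
  194.0.114.224/27
Subnets: 194.0.114.128/27, 194.0.114.160/27, 194.0.114.192/27, 194.0.114.224/27


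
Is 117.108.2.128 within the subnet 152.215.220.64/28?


Subnet network: 152.215.220.64
Test IP AND mask: 117.108.2.128
No, 117.108.2.128 is not in 152.215.220.64/28


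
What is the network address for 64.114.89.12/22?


IP:   01000000.01110010.01011001.00001100
Mask: 11111111.11111111.11111100.00000000
AND operation:
Net:  01000000.01110010.01011000.00000000
Network: 64.114.88.0/22


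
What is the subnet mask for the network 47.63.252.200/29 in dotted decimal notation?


/29 means 29 network bits, 3 host bits
Binary: 11111111111111111111111111111000
Mask: 255.255.255.248


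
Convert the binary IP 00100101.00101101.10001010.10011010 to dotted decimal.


00100101 = 37
00101101 = 45
10001010 = 138
10011010 = 154
IP: 37.45.138.154


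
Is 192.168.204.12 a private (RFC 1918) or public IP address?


RFC 1918 private ranges:
  10.0.0.0/8 (10.0.0.0 - 10.255.255.255)
  172.16.0.0/12 (172.16.0.0 - 172.31.255.255)
  192.168.0.0/16 (192.168.0.0 - 192.168.255.255)
Private (in 192.168.0.0/16)


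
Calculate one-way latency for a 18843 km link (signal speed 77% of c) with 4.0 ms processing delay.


Speed = 0.77 * 3e5 km/s = 231000 km/s
Propagation delay = 18843 / 231000 = 0.0816 s = 81.5714 ms
Processing delay = 4.0 ms
Total one-way latency = 85.5714 ms


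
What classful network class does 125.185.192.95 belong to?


First octet: 125
Binary: 01111101
0xxxxxxx -> Class A (1-126)
Class A, default mask 255.0.0.0 (/8)


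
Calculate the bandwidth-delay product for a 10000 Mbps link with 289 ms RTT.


BDP = bandwidth * RTT
= 10000 Mbps * 289 ms
= 10000 * 1e6 * 289 / 1000 bits
= 2890000000 bits
= 361250000 bytes
= 352783.2031 KB
BDP = 2890000000 bits (361250000 bytes)


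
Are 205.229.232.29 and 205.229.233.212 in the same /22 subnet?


Mask: 255.255.252.0
205.229.232.29 AND mask = 205.229.232.0
205.229.233.212 AND mask = 205.229.232.0
Yes, same subnet (205.229.232.0)


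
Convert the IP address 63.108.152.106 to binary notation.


63 = 00111111
108 = 01101100
152 = 10011000
106 = 01101010
Binary: 00111111.01101100.10011000.01101010


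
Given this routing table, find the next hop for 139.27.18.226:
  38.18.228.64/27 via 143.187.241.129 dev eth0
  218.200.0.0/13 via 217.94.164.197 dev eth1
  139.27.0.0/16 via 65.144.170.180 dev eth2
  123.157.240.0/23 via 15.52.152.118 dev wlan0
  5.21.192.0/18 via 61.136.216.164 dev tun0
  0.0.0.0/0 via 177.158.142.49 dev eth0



Longest prefix match for 139.27.18.226:
  /27 38.18.228.64: no
  /13 218.200.0.0: no
  /16 139.27.0.0: MATCH
  /23 123.157.240.0: no
  /18 5.21.192.0: no
  /0 0.0.0.0: MATCH
Selected: next-hop 65.144.170.180 via eth2 (matched /16)


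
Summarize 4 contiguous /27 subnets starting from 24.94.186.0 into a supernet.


Original prefix: /27
Number of subnets: 4 = 2^2
New prefix = 27 - 2 = 25
Supernet: 24.94.186.0/25


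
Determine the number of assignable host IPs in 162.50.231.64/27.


Host bits = 32 - 27 = 5
Total addresses = 2^5 = 32
Usable = total - 2 (network and broadcast)
Usable hosts: 30


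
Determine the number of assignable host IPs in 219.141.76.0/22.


Host bits = 32 - 22 = 10
Total addresses = 2^10 = 1024
Usable = total - 2 (network and broadcast)
Usable hosts: 1022


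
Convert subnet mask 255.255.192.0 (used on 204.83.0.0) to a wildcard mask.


Subnet mask: 255.255.192.0
Wildcard = 255.255.255.255 - subnet mask
255 - 255 = 0
255 - 255 = 0
255 - 192 = 63
255 - 0 = 255
Wildcard: 0.0.63.255


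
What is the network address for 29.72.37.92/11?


IP:   00011101.01001000.00100101.01011100
Mask: 11111111.11100000.00000000.00000000
AND operation:
Net:  00011101.01000000.00000000.00000000
Network: 29.64.0.0/11


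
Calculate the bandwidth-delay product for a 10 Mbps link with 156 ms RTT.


BDP = bandwidth * RTT
= 10 Mbps * 156 ms
= 10 * 1e6 * 156 / 1000 bits
= 1560000 bits
= 195000 bytes
= 190.4297 KB
BDP = 1560000 bits (195000 bytes)


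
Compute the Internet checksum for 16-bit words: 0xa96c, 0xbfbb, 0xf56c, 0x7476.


Sum all words (with carry folding):
+ 0xa96c = 0xa96c
+ 0xbfbb = 0x6928
+ 0xf56c = 0x5e95
+ 0x7476 = 0xd30b
One's complement: ~0xd30b
Checksum = 0x2cf4


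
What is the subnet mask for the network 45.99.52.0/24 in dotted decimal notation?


/24 means 24 network bits, 8 host bits
Binary: 11111111111111111111111100000000
Mask: 255.255.255.0


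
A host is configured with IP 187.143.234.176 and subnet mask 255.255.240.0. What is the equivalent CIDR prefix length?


Binary: 11111111.11111111.11110000.00000000
Count leading 1s
Prefix: /20


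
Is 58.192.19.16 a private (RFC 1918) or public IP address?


RFC 1918 private ranges:
  10.0.0.0/8 (10.0.0.0 - 10.255.255.255)
  172.16.0.0/12 (172.16.0.0 - 172.31.255.255)
  192.168.0.0/16 (192.168.0.0 - 192.168.255.255)
Public (not in any RFC 1918 range)


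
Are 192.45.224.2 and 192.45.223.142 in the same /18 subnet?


Mask: 255.255.192.0
192.45.224.2 AND mask = 192.45.192.0
192.45.223.142 AND mask = 192.45.192.0
Yes, same subnet (192.45.192.0)


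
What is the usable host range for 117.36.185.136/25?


Network: 117.36.185.128
Broadcast: 117.36.185.255
First usable = network + 1
Last usable = broadcast - 1
Range: 117.36.185.129 to 117.36.185.254


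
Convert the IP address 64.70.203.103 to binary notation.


64 = 01000000
70 = 01000110
203 = 11001011
103 = 01100111
Binary: 01000000.01000110.11001011.01100111


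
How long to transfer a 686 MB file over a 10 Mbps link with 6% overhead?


Effective throughput = 10 * (1 - 6/100) = 9.4 Mbps
File size in Mb = 686 * 8 = 5488 Mb
Time = 5488 / 9.4
Time = 583.8298 seconds


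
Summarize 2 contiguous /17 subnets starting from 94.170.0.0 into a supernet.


Original prefix: /17
Number of subnets: 2 = 2^1
New prefix = 17 - 1 = 16
Supernet: 94.170.0.0/16


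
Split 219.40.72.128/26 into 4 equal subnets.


New prefix = 26 + 2 = 28
Each subnet has 16 addresses
  219.40.72.128/28
  219.40.72.144/28
  219.40.72.160/28
  219.40.72.176/28
Subnets: 219.40.72.128/28, 219.40.72.144/28, 219.40.72.160/28, 219.40.72.176/28


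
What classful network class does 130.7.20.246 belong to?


First octet: 130
Binary: 10000010
10xxxxxx -> Class B (128-191)
Class B, default mask 255.255.0.0 (/16)


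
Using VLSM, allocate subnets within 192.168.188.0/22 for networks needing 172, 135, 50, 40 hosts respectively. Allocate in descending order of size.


172 hosts -> /24 (254 usable): 192.168.188.0/24
135 hosts -> /24 (254 usable): 192.168.189.0/24
50 hosts -> /26 (62 usable): 192.168.190.0/26
40 hosts -> /26 (62 usable): 192.168.190.64/26
Allocation: 192.168.188.0/24 (172 hosts, 254 usable); 192.168.189.0/24 (135 hosts, 254 usable); 192.168.190.0/26 (50 hosts, 62 usable); 192.168.190.64/26 (40 hosts, 62 usable)


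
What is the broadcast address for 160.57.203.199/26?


Network: 160.57.203.192/26
Host bits = 6
Set all host bits to 1:
Broadcast: 160.57.203.255


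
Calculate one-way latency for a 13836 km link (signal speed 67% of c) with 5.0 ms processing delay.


Speed = 0.67 * 3e5 km/s = 201000 km/s
Propagation delay = 13836 / 201000 = 0.0688 s = 68.8358 ms
Processing delay = 5.0 ms
Total one-way latency = 73.8358 ms


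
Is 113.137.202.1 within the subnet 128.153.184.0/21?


Subnet network: 128.153.184.0
Test IP AND mask: 113.137.200.0
No, 113.137.202.1 is not in 128.153.184.0/21


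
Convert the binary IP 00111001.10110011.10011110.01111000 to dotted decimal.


00111001 = 57
10110011 = 179
10011110 = 158
01111000 = 120
IP: 57.179.158.120


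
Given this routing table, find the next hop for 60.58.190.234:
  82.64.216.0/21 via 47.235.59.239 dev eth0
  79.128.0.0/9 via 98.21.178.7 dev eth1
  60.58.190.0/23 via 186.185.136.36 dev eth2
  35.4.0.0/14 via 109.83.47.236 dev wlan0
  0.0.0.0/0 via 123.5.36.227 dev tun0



Longest prefix match for 60.58.190.234:
  /21 82.64.216.0: no
  /9 79.128.0.0: no
  /23 60.58.190.0: MATCH
  /14 35.4.0.0: no
  /0 0.0.0.0: MATCH
Selected: next-hop 186.185.136.36 via eth2 (matched /23)


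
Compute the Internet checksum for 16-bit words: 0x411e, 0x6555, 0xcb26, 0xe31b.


Sum all words (with carry folding):
+ 0x411e = 0x411e
+ 0x6555 = 0xa673
+ 0xcb26 = 0x719a
+ 0xe31b = 0x54b6
One's complement: ~0x54b6
Checksum = 0xab49


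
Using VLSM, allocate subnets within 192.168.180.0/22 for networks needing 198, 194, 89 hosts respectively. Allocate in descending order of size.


198 hosts -> /24 (254 usable): 192.168.180.0/24
194 hosts -> /24 (254 usable): 192.168.181.0/24
89 hosts -> /25 (126 usable): 192.168.182.0/25
Allocation: 192.168.180.0/24 (198 hosts, 254 usable); 192.168.181.0/24 (194 hosts, 254 usable); 192.168.182.0/25 (89 hosts, 126 usable)


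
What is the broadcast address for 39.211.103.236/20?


Network: 39.211.96.0/20
Host bits = 12
Set all host bits to 1:
Broadcast: 39.211.111.255


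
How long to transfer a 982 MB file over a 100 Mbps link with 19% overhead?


Effective throughput = 100 * (1 - 19/100) = 81 Mbps
File size in Mb = 982 * 8 = 7856 Mb
Time = 7856 / 81
Time = 96.9877 seconds


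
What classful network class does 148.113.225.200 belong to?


First octet: 148
Binary: 10010100
10xxxxxx -> Class B (128-191)
Class B, default mask 255.255.0.0 (/16)


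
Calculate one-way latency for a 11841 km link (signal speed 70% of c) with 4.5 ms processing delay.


Speed = 0.7 * 3e5 km/s = 210000 km/s
Propagation delay = 11841 / 210000 = 0.0564 s = 56.3857 ms
Processing delay = 4.5 ms
Total one-way latency = 60.8857 ms


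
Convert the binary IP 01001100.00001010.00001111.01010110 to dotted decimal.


01001100 = 76
00001010 = 10
00001111 = 15
01010110 = 86
IP: 76.10.15.86


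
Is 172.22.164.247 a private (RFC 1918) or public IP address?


RFC 1918 private ranges:
  10.0.0.0/8 (10.0.0.0 - 10.255.255.255)
  172.16.0.0/12 (172.16.0.0 - 172.31.255.255)
  192.168.0.0/16 (192.168.0.0 - 192.168.255.255)
Private (in 172.16.0.0/12)


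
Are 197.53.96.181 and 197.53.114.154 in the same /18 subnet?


Mask: 255.255.192.0
197.53.96.181 AND mask = 197.53.64.0
197.53.114.154 AND mask = 197.53.64.0
Yes, same subnet (197.53.64.0)


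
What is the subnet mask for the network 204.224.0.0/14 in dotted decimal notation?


/14 means 14 network bits, 18 host bits
Binary: 11111111111111000000000000000000
Mask: 255.252.0.0


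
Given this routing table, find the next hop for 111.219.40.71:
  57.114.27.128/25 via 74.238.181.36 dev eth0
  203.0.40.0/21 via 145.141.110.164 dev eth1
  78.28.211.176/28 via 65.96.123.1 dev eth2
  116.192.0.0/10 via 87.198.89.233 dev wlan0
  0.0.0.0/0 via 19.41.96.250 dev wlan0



Longest prefix match for 111.219.40.71:
  /25 57.114.27.128: no
  /21 203.0.40.0: no
  /28 78.28.211.176: no
  /10 116.192.0.0: no
  /0 0.0.0.0: MATCH
Selected: next-hop 19.41.96.250 via wlan0 (matched /0)


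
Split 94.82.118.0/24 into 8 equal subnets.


New prefix = 24 + 3 = 27
Each subnet has 32 addresses
  94.82.118.0/27
  94.82.118.32/27
  94.82.118.64/27
  94.82.118.96/27
  94.82.118.128/27
  94.82.118.160/27
  94.82.118.192/27
  94.82.118.224/27
Subnets: 94.82.118.0/27, 94.82.118.32/27, 94.82.118.64/27, 94.82.118.96/27, 94.82.118.128/27, 94.82.118.160/27, 94.82.118.192/27, 94.82.118.224/27


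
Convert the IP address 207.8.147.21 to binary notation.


207 = 11001111
8 = 00001000
147 = 10010011
21 = 00010101
Binary: 11001111.00001000.10010011.00010101


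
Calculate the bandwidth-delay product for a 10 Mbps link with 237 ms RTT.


BDP = bandwidth * RTT
= 10 Mbps * 237 ms
= 10 * 1e6 * 237 / 1000 bits
= 2370000 bits
= 296250 bytes
= 289.3066 KB
BDP = 2370000 bits (296250 bytes)


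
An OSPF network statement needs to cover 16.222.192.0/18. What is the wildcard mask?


Subnet mask: 255.255.192.0
Wildcard = 255.255.255.255 - subnet mask
255 - 255 = 0
255 - 255 = 0
255 - 192 = 63
255 - 0 = 255
Wildcard: 0.0.63.255


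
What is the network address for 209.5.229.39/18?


IP:   11010001.00000101.11100101.00100111
Mask: 11111111.11111111.11000000.00000000
AND operation:
Net:  11010001.00000101.11000000.00000000
Network: 209.5.192.0/18


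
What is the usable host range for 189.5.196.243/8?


Network: 189.0.0.0
Broadcast: 189.255.255.255
First usable = network + 1
Last usable = broadcast - 1
Range: 189.0.0.1 to 189.255.255.254


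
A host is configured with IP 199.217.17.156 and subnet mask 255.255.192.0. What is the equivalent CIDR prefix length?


Binary: 11111111.11111111.11000000.00000000
Count leading 1s
Prefix: /18


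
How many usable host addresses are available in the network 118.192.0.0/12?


Host bits = 32 - 12 = 20
Total addresses = 2^20 = 1048576
Usable = total - 2 (network and broadcast)
Usable hosts: 1048574


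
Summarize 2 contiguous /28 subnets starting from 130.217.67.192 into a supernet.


Original prefix: /28
Number of subnets: 2 = 2^1
New prefix = 28 - 1 = 27
Supernet: 130.217.67.192/27


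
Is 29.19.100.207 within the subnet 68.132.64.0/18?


Subnet network: 68.132.64.0
Test IP AND mask: 29.19.64.0
No, 29.19.100.207 is not in 68.132.64.0/18


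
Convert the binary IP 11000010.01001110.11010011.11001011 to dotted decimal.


11000010 = 194
01001110 = 78
11010011 = 211
11001011 = 203
IP: 194.78.211.203


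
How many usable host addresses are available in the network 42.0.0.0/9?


Host bits = 32 - 9 = 23
Total addresses = 2^23 = 8388608
Usable = total - 2 (network and broadcast)
Usable hosts: 8388606


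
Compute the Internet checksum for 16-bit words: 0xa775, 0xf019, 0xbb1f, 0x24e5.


Sum all words (with carry folding):
+ 0xa775 = 0xa775
+ 0xf019 = 0x978f
+ 0xbb1f = 0x52af
+ 0x24e5 = 0x7794
One's complement: ~0x7794
Checksum = 0x886b


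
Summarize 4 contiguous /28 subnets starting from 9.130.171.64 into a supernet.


Original prefix: /28
Number of subnets: 4 = 2^2
New prefix = 28 - 2 = 26
Supernet: 9.130.171.64/26


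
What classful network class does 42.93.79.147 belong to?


First octet: 42
Binary: 00101010
0xxxxxxx -> Class A (1-126)
Class A, default mask 255.0.0.0 (/8)


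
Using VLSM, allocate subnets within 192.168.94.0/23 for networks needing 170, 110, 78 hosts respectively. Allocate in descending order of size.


170 hosts -> /24 (254 usable): 192.168.94.0/24
110 hosts -> /25 (126 usable): 192.168.95.0/25
78 hosts -> /25 (126 usable): 192.168.95.128/25
Allocation: 192.168.94.0/24 (170 hosts, 254 usable); 192.168.95.0/25 (110 hosts, 126 usable); 192.168.95.128/25 (78 hosts, 126 usable)


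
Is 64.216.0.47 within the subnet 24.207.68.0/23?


Subnet network: 24.207.68.0
Test IP AND mask: 64.216.0.0
No, 64.216.0.47 is not in 24.207.68.0/23


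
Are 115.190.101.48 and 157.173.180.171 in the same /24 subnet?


Mask: 255.255.255.0
115.190.101.48 AND mask = 115.190.101.0
157.173.180.171 AND mask = 157.173.180.0
No, different subnets (115.190.101.0 vs 157.173.180.0)


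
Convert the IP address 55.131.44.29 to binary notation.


55 = 00110111
131 = 10000011
44 = 00101100
29 = 00011101
Binary: 00110111.10000011.00101100.00011101


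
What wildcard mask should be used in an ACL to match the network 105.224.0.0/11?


Subnet mask: 255.224.0.0
Wildcard = 255.255.255.255 - subnet mask
255 - 255 = 0
255 - 224 = 31
255 - 0 = 255
255 - 0 = 255
Wildcard: 0.31.255.255


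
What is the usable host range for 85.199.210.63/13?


Network: 85.192.0.0
Broadcast: 85.199.255.255
First usable = network + 1
Last usable = broadcast - 1
Range: 85.192.0.1 to 85.199.255.254


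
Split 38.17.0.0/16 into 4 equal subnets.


New prefix = 16 + 2 = 18
Each subnet has 16384 addresses
  38.17.0.0/18
  38.17.64.0/18
  38.17.128.0/18
  38.17.192.0/18
Subnets: 38.17.0.0/18, 38.17.64.0/18, 38.17.128.0/18, 38.17.192.0/18


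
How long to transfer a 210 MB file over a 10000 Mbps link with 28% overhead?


Effective throughput = 10000 * (1 - 28/100) = 7200 Mbps
File size in Mb = 210 * 8 = 1680 Mb
Time = 1680 / 7200
Time = 0.2333 seconds


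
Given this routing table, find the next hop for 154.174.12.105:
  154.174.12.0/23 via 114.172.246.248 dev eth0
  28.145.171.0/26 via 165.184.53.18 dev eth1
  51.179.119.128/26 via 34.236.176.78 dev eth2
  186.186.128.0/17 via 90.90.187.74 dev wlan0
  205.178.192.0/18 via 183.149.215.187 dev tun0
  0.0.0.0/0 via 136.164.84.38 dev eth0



Longest prefix match for 154.174.12.105:
  /23 154.174.12.0: MATCH
  /26 28.145.171.0: no
  /26 51.179.119.128: no
  /17 186.186.128.0: no
  /18 205.178.192.0: no
  /0 0.0.0.0: MATCH
Selected: next-hop 114.172.246.248 via eth0 (matched /23)


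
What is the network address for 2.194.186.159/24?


IP:   00000010.11000010.10111010.10011111
Mask: 11111111.11111111.11111111.00000000
AND operation:
Net:  00000010.11000010.10111010.00000000
Network: 2.194.186.0/24


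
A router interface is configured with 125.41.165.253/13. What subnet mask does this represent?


/13 means 13 network bits, 19 host bits
Binary: 11111111111110000000000000000000
Mask: 255.248.0.0


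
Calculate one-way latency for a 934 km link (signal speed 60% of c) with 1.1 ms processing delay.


Speed = 0.6 * 3e5 km/s = 180000 km/s
Propagation delay = 934 / 180000 = 0.0052 s = 5.1889 ms
Processing delay = 1.1 ms
Total one-way latency = 6.2889 ms


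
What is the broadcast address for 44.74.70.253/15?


Network: 44.74.0.0/15
Host bits = 17
Set all host bits to 1:
Broadcast: 44.75.255.255


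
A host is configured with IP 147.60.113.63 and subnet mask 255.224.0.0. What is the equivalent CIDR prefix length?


Binary: 11111111.11100000.00000000.00000000
Count leading 1s
Prefix: /11


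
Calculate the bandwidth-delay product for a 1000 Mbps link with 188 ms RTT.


BDP = bandwidth * RTT
= 1000 Mbps * 188 ms
= 1000 * 1e6 * 188 / 1000 bits
= 188000000 bits
= 23500000 bytes
= 22949.2188 KB
BDP = 188000000 bits (23500000 bytes)


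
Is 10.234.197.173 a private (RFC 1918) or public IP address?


RFC 1918 private ranges:
  10.0.0.0/8 (10.0.0.0 - 10.255.255.255)
  172.16.0.0/12 (172.16.0.0 - 172.31.255.255)
  192.168.0.0/16 (192.168.0.0 - 192.168.255.255)
Private (in 10.0.0.0/8)


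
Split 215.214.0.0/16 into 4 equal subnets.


New prefix = 16 + 2 = 18
Each subnet has 16384 addresses
  215.214.0.0/18
  215.214.64.0/18
  215.214.128.0/18
  215.214.192.0/18
Subnets: 215.214.0.0/18, 215.214.64.0/18, 215.214.128.0/18, 215.214.192.0/18


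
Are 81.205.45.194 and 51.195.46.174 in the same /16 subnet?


Mask: 255.255.0.0
81.205.45.194 AND mask = 81.205.0.0
51.195.46.174 AND mask = 51.195.0.0
No, different subnets (81.205.0.0 vs 51.195.0.0)


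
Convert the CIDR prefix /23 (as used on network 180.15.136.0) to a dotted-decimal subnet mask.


/23 means 23 network bits, 9 host bits
Binary: 11111111111111111111111000000000
Mask: 255.255.254.0


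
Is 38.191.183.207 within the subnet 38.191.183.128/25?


Subnet network: 38.191.183.128
Test IP AND mask: 38.191.183.128
Yes, 38.191.183.207 is in 38.191.183.128/25


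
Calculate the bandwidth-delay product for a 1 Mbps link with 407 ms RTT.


BDP = bandwidth * RTT
= 1 Mbps * 407 ms
= 1 * 1e6 * 407 / 1000 bits
= 407000 bits
= 50875 bytes
= 49.6826 KB
BDP = 407000 bits (50875 bytes)


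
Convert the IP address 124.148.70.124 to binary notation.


124 = 01111100
148 = 10010100
70 = 01000110
124 = 01111100
Binary: 01111100.10010100.01000110.01111100
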